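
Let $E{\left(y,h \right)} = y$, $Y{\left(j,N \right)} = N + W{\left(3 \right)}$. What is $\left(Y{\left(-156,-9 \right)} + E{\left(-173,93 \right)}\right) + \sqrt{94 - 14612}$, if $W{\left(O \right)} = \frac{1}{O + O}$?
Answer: $- \frac{1091}{6} + i \sqrt{14518} \approx -181.83 + 120.49 i$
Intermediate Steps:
$W{\left(O \right)} = \frac{1}{2 O}$
$Y{\left(j,N \right)} = \frac{1}{6} + N$ ($Y{\left(j,N \right)} = N + \frac{1}{2 \cdot 3} = N + \frac{1}{2} \cdot \frac{1}{3} = N + \frac{1}{6} = \frac{1}{6} + N$)
$\left(Y{\left(-156,-9 \right)} + E{\left(-173,93 \right)}\right) + \sqrt{94 - 14612} = \left(\left(\frac{1}{6} - 9\right) - 173\right) + \sqrt{94 - 14612} = \left(- \frac{53}{6} - 173\right) + \sqrt{-14518} = - \frac{1091}{6} + i \sqrt{14518}$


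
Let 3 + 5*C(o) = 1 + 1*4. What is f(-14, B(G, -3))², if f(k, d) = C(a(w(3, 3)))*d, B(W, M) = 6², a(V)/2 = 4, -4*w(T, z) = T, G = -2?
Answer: 5184/25 ≈ 207.36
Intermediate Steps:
w(T, z) = -T/4
a(V) = 8 (a(V) = 2*4 = 8)
C(o) = ⅖ (C(o) = -⅗ + (1 + 1*4)/5 = -⅗ + (1 + 4)/5 = -⅗ + (⅕)*5 = -⅗ + 1 = ⅖)
B(W, M) = 36
f(k, d) = 2*d/5
f(-14, B(G, -3))² = ((⅖)*36)² = (72/5)² = 5184/25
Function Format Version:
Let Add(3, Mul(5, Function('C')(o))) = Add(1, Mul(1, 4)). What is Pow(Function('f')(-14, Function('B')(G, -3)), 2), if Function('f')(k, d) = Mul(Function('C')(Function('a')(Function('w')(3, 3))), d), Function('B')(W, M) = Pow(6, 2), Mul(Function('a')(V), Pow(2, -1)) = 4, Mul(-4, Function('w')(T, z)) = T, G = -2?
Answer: Rational(5184, 25) ≈ 207.36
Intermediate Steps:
Function('w')(T, z) = Mul(Rational(-1, 4), T)
Function('a')(V) = 8 (Function('a')(V) = Mul(2, 4) = 8)
Function('C')(o) = Rational(2, 5) (Function('C')(o) = Add(Rational(-3, 5), Mul(Rational(1, 5), Add(1, Mul(1, 4)))) = Add(Rational(-3, 5), Mul(Rational(1, 5), Add(1, 4))) = Add(Rational(-3, 5), Mul(Rational(1, 5), 5)) = Add(Rational(-3, 5), 1) = Rational(2, 5))
Function('B')(W, M) = 36
Function('f')(k, d) = Mul(Rational(2, 5), d)
Pow(Function('f')(-14, Function('B')(G, -3)), 2) = Pow(Mul(Rational(2, 5), 36), 2) = Pow(Rational(72, 5), 2) = Rational(5184, 25)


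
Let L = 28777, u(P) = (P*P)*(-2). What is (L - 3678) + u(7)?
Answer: 25001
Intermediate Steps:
u(P) = -2*P**2 (u(P) = P**2*(-2) = -2*P**2)
(L - 3678) + u(7) = (28777 - 3678) - 2*7**2 = 25099 - 2*49 = 25099 - 98 = 25001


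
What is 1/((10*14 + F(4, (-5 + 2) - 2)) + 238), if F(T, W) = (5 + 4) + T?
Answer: 1/391 ≈ 0.0025575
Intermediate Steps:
F(T, W) = 9 + T
1/((10*14 + F(4, (-5 + 2) - 2)) + 238) = 1/((10*14 + (9 + 4)) + 238) = 1/((140 + 13) + 238) = 1/(153 + 238) = 1/391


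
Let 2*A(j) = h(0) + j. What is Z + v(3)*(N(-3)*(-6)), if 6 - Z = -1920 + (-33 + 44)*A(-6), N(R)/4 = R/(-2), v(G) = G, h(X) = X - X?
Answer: 1851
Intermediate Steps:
h(X) = 0
N(R) = -2*R (N(R) = 4*(R/(-2)) = 4*(R*(-½)) = 4*(-R/2) = -2*R)
A(j) = j/2 (A(j) = (0 + j)/2 = j/2)
Z = 1959 (Z = 6 - (-1920 + (-33 + 44)*((½)*(-6))) = 6 - (-1920 + 11*(-3)) = 6 - (-1920 - 33) = 6 - 1*(-1953) = 6 + 1953 = 1959)
Z + v(3)*(N(-3)*(-6)) = 1959 + 3*(-2*(-3)*(-6)) = 1959 + 3*(6*(-6)) = 1959 + 3*(-36) = 1959 - 108 = 1851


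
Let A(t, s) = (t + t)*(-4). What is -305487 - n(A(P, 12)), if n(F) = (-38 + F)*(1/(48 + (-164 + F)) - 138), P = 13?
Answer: -35759201/110 ≈ -3.2508e+5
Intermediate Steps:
A(t, s) = -8*t (A(t, s) = (2*t)*(-4) = -8*t)
n(F) = (-138 + 1/(-116 + F))*(-38 + F) (n(F) = (-38 + F)*(1/(-116 + F) - 138) = (-38 + F)*(-138 + 1/(-116 + F)) = (-138 + 1/(-116 + F))*(-38 + F))
-305487 - n(A(P, 12)) = -305487 - (-608342 - 138*(-8*13)² + 21253*(-8*13))/(-116 - 8*13) = -305487 - (-608342 - 138*(-104)² + 21253*(-104))/(-116 - 104) = -305487 - (-608342 - 138*10816 - 2210312)/(-220) = -305487 - (-1)*(-608342 - 1492608 - 2210312)/220 = -305487 - (-1)*(-4311262)/220 = -305487 - 1*2155631/110 = -305487 - 2155631/110 = -35759201/110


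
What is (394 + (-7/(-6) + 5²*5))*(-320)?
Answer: -499360/3 ≈ -1.6645e+5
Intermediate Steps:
(394 + (-7/(-6) + 5²*5))*(-320) = (394 + (-7*(-⅙) + 25*5))*(-320) = (394 + (7/6 + 125))*(-320) = (394 + 757/6)*(-320) = (3121/6)*(-320) = -499360/3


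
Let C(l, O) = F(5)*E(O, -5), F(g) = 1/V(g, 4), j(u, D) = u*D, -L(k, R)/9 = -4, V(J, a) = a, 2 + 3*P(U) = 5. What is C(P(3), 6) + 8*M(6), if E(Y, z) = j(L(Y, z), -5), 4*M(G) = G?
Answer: -33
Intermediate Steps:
P(U) = 1 (P(U) = -⅔ + (⅓)*5 = -⅔ + 5/3 = 1)
M(G) = G/4
L(k, R) = 36 (L(k, R) = -9*(-4) = 36)
j(u, D) = D*u
E(Y, z) = -180 (E(Y, z) = -5*36 = -180)
F(g) = ¼ (F(g) = 1/4 = ¼)
C(l, O) = -45 (C(l, O) = (¼)*(-180) = -45)
C(P(3), 6) + 8*M(6) = -45 + 8*((¼)*6) = -45 + 8*(3/2) = -45 + 12 = -33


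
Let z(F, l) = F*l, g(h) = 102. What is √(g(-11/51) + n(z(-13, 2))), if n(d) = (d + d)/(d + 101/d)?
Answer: √62630862/777 ≈ 10.185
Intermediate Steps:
n(d) = 2*d/(d + 101/d) (n(d) = (2*d)/(d + 101/d) = 2*d/(d + 101/d))
√(g(-11/51) + n(z(-13, 2))) = √(102 + 2*(-13*2)²/(101 + (-13*2)²)) = √(102 + 2*(-26)²/(101 + (-26)²)) = √(102 + 2*676/(101 + 676)) = √(102 + 2*676/777) = √(102 + 2*676*(1/777)) = √(102 + 1352/777) = √(80606/777) = √62630862/777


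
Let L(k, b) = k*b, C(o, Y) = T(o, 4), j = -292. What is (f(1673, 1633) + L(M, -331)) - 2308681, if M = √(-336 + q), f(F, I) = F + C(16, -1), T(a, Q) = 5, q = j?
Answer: -2307003 - 662*I*√157 ≈ -2.307e+6 - 8294.8*I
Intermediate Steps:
q = -292
C(o, Y) = 5
f(F, I) = 5 + F (f(F, I) = F + 5 = 5 + F)
M = 2*I*√157 (M = √(-336 - 292) = √(-628) = 2*I*√157 ≈ 25.06*I)
L(k, b) = b*k
(f(1673, 1633) + L(M, -331)) - 2308681 = ((5 + 1673) - 662*I*√157) - 2308681 = (1678 - 662*I*√157) - 2308681 = -2307003 - 662*I*√157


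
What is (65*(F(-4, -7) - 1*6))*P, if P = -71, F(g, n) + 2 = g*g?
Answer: -36920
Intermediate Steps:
F(g, n) = -2 + g² (F(g, n) = -2 + g*g = -2 + g²)
(65*(F(-4, -7) - 1*6))*P = (65*((-2 + (-4)²) - 1*6))*(-71) = (65*((-2 + 16) - 6))*(-71) = (65*(14 - 6))*(-71) = (65*8)*(-71) = 520*(-71) = -36920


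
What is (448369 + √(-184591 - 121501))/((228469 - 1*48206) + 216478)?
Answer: 448369/396741 + 2*I*√76523/396741 ≈ 1.1301 + 0.0013945*I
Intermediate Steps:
(448369 + √(-184591 - 121501))/((228469 - 1*48206) + 216478) = (448369 + √(-306092))/((228469 - 48206) + 216478) = (448369 + 2*I*√76523)/(180263 + 216478) = (448369 + 2*I*√76523)/396741 = (448369 + 2*I*√76523)*(1/396741) = 448369/396741 + 2*I*√76523/396741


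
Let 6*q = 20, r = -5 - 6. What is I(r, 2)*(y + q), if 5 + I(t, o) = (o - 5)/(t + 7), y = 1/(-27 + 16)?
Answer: -1819/132 ≈ -13.780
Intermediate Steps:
r = -11
q = 10/3 (q = (⅙)*20 = 10/3 ≈ 3.3333)
y = -1/11 (y = 1/(-11) = -1/11 ≈ -0.090909)
I(t, o) = -5 + (-5 + o)/(7 + t) (I(t, o) = -5 + (o - 5)/(t + 7) = -5 + (-5 + o)/(7 + t))
I(r, 2)*(y + q) = ((-40 + 2 - 5*(-11))/(7 - 11))*(-1/11 + 10/3) = ((-40 + 2 + 55)/(-4))*(107/33) = -¼*17*(107/33) = -17/4*107/33 = -1819/132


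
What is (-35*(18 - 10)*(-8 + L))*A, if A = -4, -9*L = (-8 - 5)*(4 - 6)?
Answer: -109760/9 ≈ -12196.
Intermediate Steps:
L = -26/9 (L = -(-8 - 5)*(4 - 6)/9 = -(-13)*(-2)/9 = -⅑*26 = -26/9 ≈ -2.8889)
(-35*(18 - 10)*(-8 + L))*A = -35*(18 - 10)*(-8 - 26/9)*(-4) = -280*(-98)/9*(-4) = -35*(-784/9)*(-4) = (27440/9)*(-4) = -109760/9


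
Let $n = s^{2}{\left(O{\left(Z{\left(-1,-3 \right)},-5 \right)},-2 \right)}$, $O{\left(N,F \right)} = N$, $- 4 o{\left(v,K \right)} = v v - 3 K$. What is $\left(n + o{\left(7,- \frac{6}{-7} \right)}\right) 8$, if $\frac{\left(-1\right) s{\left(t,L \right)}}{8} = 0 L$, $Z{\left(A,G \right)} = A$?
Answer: $- \frac{650}{7} \approx -92.857$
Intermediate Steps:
$o{\left(v,K \right)} = - \frac{v^{2}}{4} + \frac{3 K}{4}$ ($o{\left(v,K \right)} = - \frac{v v - 3 K}{4} = - \frac{v^{2} - 3 K}{4} = - \frac{v^{2}}{4} + \frac{3 K}{4}$)
$s{\left(t,L \right)} = 0$ ($s{\left(t,L \right)} = - 8 \cdot 0 L = \left(-8\right) 0 = 0$)
$n = 0$ ($n = 0^{2} = 0$)
$\left(n + o{\left(7,- \frac{6}{-7} \right)}\right) 8 = \left(0 - \left(\frac{49}{4} - - \frac{9}{2 \left(-7\right)}\right)\right) 8 = \left(0 + \left(\left(- \frac{1}{4}\right) 49 + \frac{3 \left(\left(-6\right) \left(- \frac{1}{7}\right)\right)}{4}\right)\right) 8 = \left(0 + \left(- \frac{49}{4} + \frac{3}{4} \cdot \frac{6}{7}\right)\right) 8 = \left(0 + \left(- \frac{49}{4} + \frac{9}{14}\right)\right) 8 = \left(0 - \frac{325}{28}\right) 8 = \left(- \frac{325}{28}\right) 8 = - \frac{650}{7}$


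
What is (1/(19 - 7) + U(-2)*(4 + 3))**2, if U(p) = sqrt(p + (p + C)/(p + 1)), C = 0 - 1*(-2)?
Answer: -14111/144 + 7*I*sqrt(2)/6 ≈ -97.993 + 1.6499*I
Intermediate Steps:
C = 2 (C = 0 + 2 = 2)
U(p) = sqrt(p + (2 + p)/(1 + p)) (U(p) = sqrt(p + (p + 2)/(p + 1)) = sqrt(p + (2 + p)/(1 + p)))
(1/(19 - 7) + U(-2)*(4 + 3))**2 = (1/(19 - 7) + sqrt((2 - 2 - 2*(1 - 2))/(1 - 2))*(4 + 3))**2 = (1/12 + sqrt((2 - 2 - 2*(-1))/(-1))*7)**2 = (1/12 + sqrt(-(2 - 2 + 2))*7)**2 = (1/12 + sqrt(-1*2)*7)**2 = (1/12 + sqrt(-2)*7)**2 = (1/12 + (I*sqrt(2))*7)**2 = (1/12 + 7*I*sqrt(2))**2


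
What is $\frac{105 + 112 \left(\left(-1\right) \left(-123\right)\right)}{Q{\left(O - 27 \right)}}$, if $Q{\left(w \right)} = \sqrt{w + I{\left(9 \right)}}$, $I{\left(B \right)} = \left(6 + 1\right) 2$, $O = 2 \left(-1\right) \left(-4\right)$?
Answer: $- \frac{13881 i \sqrt{5}}{5} \approx - 6207.8 i$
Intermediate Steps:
$O = 8$ ($O = \left(-2\right) \left(-4\right) = 8$)
$I{\left(B \right)} = 14$ ($I{\left(B \right)} = 7 \cdot 2 = 14$)
$Q{\left(w \right)} = \sqrt{14 + w}$ ($Q{\left(w \right)} = \sqrt{w + 14} = \sqrt{14 + w}$)
$\frac{105 + 112 \left(\left(-1\right) \left(-123\right)\right)}{Q{\left(O - 27 \right)}} = \frac{105 + 112 \left(\left(-1\right) \left(-123\right)\right)}{\sqrt{14 + \left(8 - 27\right)}} = \frac{105 + 112 \cdot 123}{\sqrt{14 + \left(8 - 27\right)}} = \frac{105 + 13776}{\sqrt{14 - 19}} = \frac{13881}{\sqrt{-5}} = \frac{13881}{i \sqrt{5}} = 13881 \left(- \frac{i \sqrt{5}}{5}\right) = - \frac{13881 i \sqrt{5}}{5}$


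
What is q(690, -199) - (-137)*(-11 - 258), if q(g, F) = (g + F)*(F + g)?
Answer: 204228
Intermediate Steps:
q(g, F) = (F + g)² (q(g, F) = (F + g)*(F + g) = (F + g)²)
q(690, -199) - (-137)*(-11 - 258) = (-199 + 690)² - (-137)*(-11 - 258) = 491² - (-137)*(-269) = 241081 - 1*36853 = 241081 - 36853 = 204228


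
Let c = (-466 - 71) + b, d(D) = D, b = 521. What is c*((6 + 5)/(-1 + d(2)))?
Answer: -176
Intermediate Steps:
c = -16 (c = (-466 - 71) + 521 = -537 + 521 = -16)
c*((6 + 5)/(-1 + d(2))) = -16*(6 + 5)/(-1 + 2) = -176/1 = -176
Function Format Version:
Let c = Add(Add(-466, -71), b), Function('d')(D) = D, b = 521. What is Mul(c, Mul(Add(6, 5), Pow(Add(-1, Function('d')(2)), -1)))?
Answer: -176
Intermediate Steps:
c = -16 (c = Add(Add(-466, -71), 521) = Add(-537, 521) = -16)
Mul(c, Mul(Add(6, 5), Pow(Add(-1, Function('d')(2)), -1))) = Mul(-16, Mul(Add(6, 5), Pow(Add(-1, 2), -1))) = Mul(-16, Mul(11, Pow(1, -1))) = Mul(-16, Mul(11, 1)) = Mul(-16, 11) = -176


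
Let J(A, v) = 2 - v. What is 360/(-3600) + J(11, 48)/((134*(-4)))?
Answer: -19/1340 ≈ -0.014179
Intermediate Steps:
360/(-3600) + J(11, 48)/((134*(-4))) = 360/(-3600) + (2 - 1*48)/((134*(-4))) = 360*(-1/3600) + (2 - 48)/(-536) = -⅒ - 46*(-1/536) = -⅒ + 23/268 = -19/1340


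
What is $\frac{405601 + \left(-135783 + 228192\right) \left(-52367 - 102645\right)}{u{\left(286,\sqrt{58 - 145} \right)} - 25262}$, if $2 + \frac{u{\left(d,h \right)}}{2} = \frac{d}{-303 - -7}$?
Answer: $\frac{1059983274718}{1869827} \approx 5.6689 \cdot 10^{5}$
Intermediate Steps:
$u{\left(d,h \right)} = -4 - \frac{d}{148}$ ($u{\left(d,h \right)} = -4 + 2 \frac{d}{-303 - -7} = -4 + 2 \frac{d}{-303 + 7} = -4 + 2 \frac{d}{-296} = -4 + 2 d \left(- \frac{1}{296}\right) = -4 + 2 \left(- \frac{d}{296}\right) = -4 - \frac{d}{148}$)
$\frac{405601 + \left(-135783 + 228192\right) \left(-52367 - 102645\right)}{u{\left(286,\sqrt{58 - 145} \right)} - 25262} = \frac{405601 + \left(-135783 + 228192\right) \left(-52367 - 102645\right)}{\left(-4 - \frac{143}{74}\right) - 25262} = \frac{405601 + 92409 \left(-155012\right)}{\left(-4 - \frac{143}{74}\right) - 25262} = \frac{405601 - 14324503908}{- \frac{439}{74} - 25262} = - \frac{14324098307}{- \frac{1869827}{74}} = \left(-14324098307\right) \left(- \frac{74}{1869827}\right) = \frac{1059983274718}{1869827}$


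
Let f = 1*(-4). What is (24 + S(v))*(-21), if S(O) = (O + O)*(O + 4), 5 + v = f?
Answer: -2394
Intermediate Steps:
f = -4
v = -9 (v = -5 - 4 = -9)
S(O) = 2*O*(4 + O) (S(O) = (2*O)*(4 + O) = 2*O*(4 + O))
(24 + S(v))*(-21) = (24 + 2*(-9)*(4 - 9))*(-21) = (24 + 2*(-9)*(-5))*(-21) = (24 + 90)*(-21) = 114*(-21) = -2394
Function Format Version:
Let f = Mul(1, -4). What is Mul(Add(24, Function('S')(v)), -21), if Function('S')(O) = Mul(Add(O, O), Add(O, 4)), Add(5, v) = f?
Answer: -2394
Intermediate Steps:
f = -4
v = -9 (v = Add(-5, -4) = -9)
Function('S')(O) = Mul(2, O, Add(4, O)) (Function('S')(O) = Mul(Mul(2, O), Add(4, O)) = Mul(2, O, Add(4, O)))
Mul(Add(24, Function('S')(v)), -21) = Mul(Add(24, Mul(2, -9, Add(4, -9))), -21) = Mul(Add(24, Mul(2, -9, -5)), -21) = Mul(Add(24, 90), -21) = Mul(114, -21) = -2394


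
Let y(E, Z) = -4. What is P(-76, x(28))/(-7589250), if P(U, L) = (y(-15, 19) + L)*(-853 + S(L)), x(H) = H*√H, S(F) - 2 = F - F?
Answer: -1702/3794625 + 23828*√7/3794625 ≈ 0.016165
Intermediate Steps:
S(F) = 2 (S(F) = 2 + (F - F) = 2 + 0 = 2)
x(H) = H^(3/2)
P(U, L) = 3404 - 851*L (P(U, L) = (-4 + L)*(-853 + 2) = (-4 + L)*(-851) = 3404 - 851*L)
P(-76, x(28))/(-7589250) = (3404 - 47656*√7)/(-7589250) = (3404 - 47656*√7)*(-1/7589250) = -1702/3794625 + 23828*√7/3794625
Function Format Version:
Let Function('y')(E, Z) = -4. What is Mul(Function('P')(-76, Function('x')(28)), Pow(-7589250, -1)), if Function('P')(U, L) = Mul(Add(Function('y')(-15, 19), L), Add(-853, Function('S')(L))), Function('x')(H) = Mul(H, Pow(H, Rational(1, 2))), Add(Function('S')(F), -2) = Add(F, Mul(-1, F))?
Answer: Add(Rational(-1702, 3794625), Mul(Rational(23828, 3794625), Pow(7, Rational(1, 2)))) ≈ 0.016165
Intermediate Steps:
Function('S')(F) = 2 (Function('S')(F) = Add(2, Add(F, Mul(-1, F))) = Add(2, 0) = 2)
Function('x')(H) = Pow(H, Rational(3, 2))
Function('P')(U, L) = Add(3404, Mul(-851, L)) (Function('P')(U, L) = Mul(Add(-4, L), Add(-853, 2)) = Mul(Add(-4, L), -851) = Add(3404, Mul(-851, L)))
Mul(Function('P')(-76, Function('x')(28)), Pow(-7589250, -1)) = Mul(Add(3404, Mul(-851, Pow(28, Rational(3, 2)))), Pow(-7589250, -1)) = Mul(Add(3404, Mul(-851, Mul(56, Pow(7, Rational(1, 2))))), Rational(-1, 7589250)) = Mul(Add(3404, Mul(-47656, Pow(7, Rational(1, 2)))), Rational(-1, 7589250)) = Add(Rational(-1702, 3794625), Mul(Rational(23828, 3794625), Pow(7, Rational(1, 2))))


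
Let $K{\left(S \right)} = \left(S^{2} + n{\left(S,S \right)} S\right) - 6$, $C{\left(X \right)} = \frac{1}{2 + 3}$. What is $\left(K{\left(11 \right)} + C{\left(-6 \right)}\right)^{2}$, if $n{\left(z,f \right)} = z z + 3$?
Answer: $\frac{54700816}{25} \approx 2.188 \cdot 10^{6}$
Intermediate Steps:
$n{\left(z,f \right)} = 3 + z^{2}$ ($n{\left(z,f \right)} = z^{2} + 3 = 3 + z^{2}$)
$C{\left(X \right)} = \frac{1}{5}$
$K{\left(S \right)} = -6 + S^{2} + S \left(3 + S^{2}\right)$ ($K{\left(S \right)} = \left(S^{2} + \left(3 + S^{2}\right) S\right) - 6 = \left(S^{2} + S \left(3 + S^{2}\right)\right) - 6 = -6 + S^{2} + S \left(3 + S^{2}\right)$)
$\left(K{\left(11 \right)} + C{\left(-6 \right)}\right)^{2} = \left(\left(-6 + 11^{2} + 11 \left(3 + 11^{2}\right)\right) + \frac{1}{5}\right)^{2} = \left(\left(-6 + 121 + 11 \left(3 + 121\right)\right) + \frac{1}{5}\right)^{2} = \left(\left(-6 + 121 + 11 \cdot 124\right) + \frac{1}{5}\right)^{2} = \left(\left(-6 + 121 + 1364\right) + \frac{1}{5}\right)^{2} = \left(1479 + \frac{1}{5}\right)^{2} = \left(\frac{7396}{5}\right)^{2} = \frac{54700816}{25}$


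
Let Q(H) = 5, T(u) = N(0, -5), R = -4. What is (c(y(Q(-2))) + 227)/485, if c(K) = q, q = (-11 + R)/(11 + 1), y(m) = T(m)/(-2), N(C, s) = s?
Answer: 903/1940 ≈ 0.46546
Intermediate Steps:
T(u) = -5
y(m) = 5/2 (y(m) = -5/(-2) = -5*(-1/2) = 5/2)
q = -5/4 (q = (-11 - 4)/(11 + 1) = -15/12 = -15*1/12 = -5/4 ≈ -1.2500)
c(K) = -5/4
(c(y(Q(-2))) + 227)/485 = (-5/4 + 227)/485 = (903/4)*(1/485) = 903/1940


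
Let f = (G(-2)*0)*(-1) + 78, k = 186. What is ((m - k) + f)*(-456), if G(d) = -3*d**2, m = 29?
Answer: 36024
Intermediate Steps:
f = 78 (f = (-3*(-2)**2*0)*(-1) + 78 = (-3*4*0)*(-1) + 78 = -12*0*(-1) + 78 = 0*(-1) + 78 = 0 + 78 = 78)
((m - k) + f)*(-456) = ((29 - 1*186) + 78)*(-456) = ((29 - 186) + 78)*(-456) = (-157 + 78)*(-456) = -79*(-456) = 36024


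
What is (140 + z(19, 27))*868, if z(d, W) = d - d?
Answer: 121520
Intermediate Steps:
z(d, W) = 0
(140 + z(19, 27))*868 = (140 + 0)*868 = 140*868 = 121520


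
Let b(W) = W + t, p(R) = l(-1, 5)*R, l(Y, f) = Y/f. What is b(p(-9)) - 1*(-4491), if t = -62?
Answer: 22154/5 ≈ 4430.8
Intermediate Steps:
p(R) = -R/5 (p(R) = (-1/5)*R = (-1*1/5)*R = -R/5)
b(W) = -62 + W (b(W) = W - 62 = -62 + W)
b(p(-9)) - 1*(-4491) = (-62 - 1/5*(-9)) - 1*(-4491) = (-62 + 9/5) + 4491 = -301/5 + 4491 = 22154/5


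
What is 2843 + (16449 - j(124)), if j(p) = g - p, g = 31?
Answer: 19385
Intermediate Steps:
j(p) = 31 - p
2843 + (16449 - j(124)) = 2843 + (16449 - (31 - 1*124)) = 2843 + (16449 - (31 - 124)) = 2843 + (16449 - 1*(-93)) = 2843 + (16449 + 93) = 2843 + 16542 = 19385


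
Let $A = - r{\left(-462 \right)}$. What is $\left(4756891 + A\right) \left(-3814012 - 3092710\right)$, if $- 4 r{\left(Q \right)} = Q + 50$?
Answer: $-32853812328936$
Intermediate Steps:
$r{\left(Q \right)} = - \frac{25}{2} - \frac{Q}{4}$ ($r{\left(Q \right)} = - \frac{Q + 50}{4} = - \frac{50 + Q}{4} = - \frac{25}{2} - \frac{Q}{4}$)
$A = -103$ ($A = - (- \frac{25}{2} - - \frac{231}{2}) = - (- \frac{25}{2} + \frac{231}{2}) = \left(-1\right) 103 = -103$)
$\left(4756891 + A\right) \left(-3814012 - 3092710\right) = \left(4756891 - 103\right) \left(-3814012 - 3092710\right) = 4756788 \left(-6906722\right) = -32853812328936$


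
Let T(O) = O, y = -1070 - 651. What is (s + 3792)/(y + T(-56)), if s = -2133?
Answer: -1659/1777 ≈ -0.93360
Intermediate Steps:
y = -1721
(s + 3792)/(y + T(-56)) = (-2133 + 3792)/(-1721 - 56) = 1659/(-1777) = 1659*(-1/1777) = -1659/1777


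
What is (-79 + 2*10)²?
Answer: 3481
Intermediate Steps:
(-79 + 2*10)² = (-79 + 20)² = (-59)² = 3481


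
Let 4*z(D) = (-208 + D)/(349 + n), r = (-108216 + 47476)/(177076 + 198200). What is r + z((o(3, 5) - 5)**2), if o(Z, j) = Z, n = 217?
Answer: -13379479/53101554 ≈ -0.25196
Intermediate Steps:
r = -15185/93819 (r = -60740/375276 = -60740*1/375276 = -15185/93819 ≈ -0.16185)
z(D) = -26/283 + D/2264 (z(D) = ((-208 + D)/(349 + 217))/4 = ((-208 + D)/566)/4 = ((-208 + D)*(1/566))/4 = (-104/283 + D/566)/4 = -26/283 + D/2264)
r + z((o(3, 5) - 5)**2) = -15185/93819 + (-26/283 + (3 - 5)**2/2264) = -15185/93819 + (-26/283 + (1/2264)*(-2)**2) = -15185/93819 + (-26/283 + (1/2264)*4) = -15185/93819 + (-26/283 + 1/566) = -15185/93819 - 51/566 = -13379479/53101554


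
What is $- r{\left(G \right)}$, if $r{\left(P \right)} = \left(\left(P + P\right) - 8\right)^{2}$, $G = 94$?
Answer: $-32400$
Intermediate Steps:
$r{\left(P \right)} = \left(-8 + 2 P\right)^{2}$ ($r{\left(P \right)} = \left(2 P - 8\right)^{2} = \left(-8 + 2 P\right)^{2}$)
$- r{\left(G \right)} = - 4 \left(-4 + 94\right)^{2} = - 4 \cdot 90^{2} = - 4 \cdot 8100 = \left(-1\right) 32400 = -32400$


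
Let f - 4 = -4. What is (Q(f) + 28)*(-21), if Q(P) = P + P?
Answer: -588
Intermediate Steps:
f = 0 (f = 4 - 4 = 0)
Q(P) = 2*P
(Q(f) + 28)*(-21) = (2*0 + 28)*(-21) = (0 + 28)*(-21) = 28*(-21) = -588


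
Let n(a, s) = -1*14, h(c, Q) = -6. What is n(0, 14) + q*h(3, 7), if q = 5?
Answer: -44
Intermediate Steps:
n(a, s) = -14
n(0, 14) + q*h(3, 7) = -14 + 5*(-6) = -14 - 30 = -44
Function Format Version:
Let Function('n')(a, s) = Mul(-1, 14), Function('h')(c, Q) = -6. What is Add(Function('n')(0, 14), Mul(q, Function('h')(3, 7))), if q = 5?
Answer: -44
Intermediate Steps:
Function('n')(a, s) = -14
Add(Function('n')(0, 14), Mul(q, Function('h')(3, 7))) = Add(-14, Mul(5, -6)) = Add(-14, -30) = -44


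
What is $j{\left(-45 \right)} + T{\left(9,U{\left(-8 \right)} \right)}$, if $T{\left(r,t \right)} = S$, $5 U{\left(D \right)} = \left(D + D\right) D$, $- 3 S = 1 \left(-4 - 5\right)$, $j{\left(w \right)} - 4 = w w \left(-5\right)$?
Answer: $-10118$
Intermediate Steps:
$j{\left(w \right)} = 4 - 5 w^{2}$ ($j{\left(w \right)} = 4 + w w \left(-5\right) = 4 + w^{2} \left(-5\right) = 4 - 5 w^{2}$)
$S = 3$ ($S = - \frac{1 \left(-4 - 5\right)}{3} = - \frac{1 \left(-9\right)}{3} = \left(- \frac{1}{3}\right) \left(-9\right) = 3$)
$U{\left(D \right)} = \frac{2 D^{2}}{5}$ ($U{\left(D \right)} = \frac{\left(D + D\right) D}{5} = \frac{2 D D}{5} = \frac{2 D^{2}}{5}$)
$T{\left(r,t \right)} = 3$
$j{\left(-45 \right)} + T{\left(9,U{\left(-8 \right)} \right)} = \left(4 - 5 \left(-45\right)^{2}\right) + 3 = \left(4 - 10125\right) + 3 = -10121 + 3 = -10118$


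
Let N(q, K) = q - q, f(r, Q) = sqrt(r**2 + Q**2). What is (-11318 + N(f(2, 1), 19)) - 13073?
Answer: -24391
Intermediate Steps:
f(r, Q) = sqrt(Q**2 + r**2)
N(q, K) = 0
(-11318 + N(f(2, 1), 19)) - 13073 = (-11318 + 0) - 13073 = -11318 - 13073 = -24391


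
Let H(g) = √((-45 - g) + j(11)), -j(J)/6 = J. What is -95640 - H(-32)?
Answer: -95640 - I*√79 ≈ -95640.0 - 8.8882*I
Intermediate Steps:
j(J) = -6*J
H(g) = √(-111 - g) (H(g) = √((-45 - g) - 6*11) = √((-45 - g) - 66) = √(-111 - g))
-95640 - H(-32) = -95640 - √(-111 - 1*(-32)) = -95640 - √(-111 + 32) = -95640 - √(-79) = -95640 - I*√79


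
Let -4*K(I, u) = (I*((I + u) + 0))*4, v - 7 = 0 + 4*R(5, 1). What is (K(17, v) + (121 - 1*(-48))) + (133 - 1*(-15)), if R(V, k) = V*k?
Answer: -431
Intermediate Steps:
v = 27 (v = 7 + (0 + 4*(5*1)) = 7 + (0 + 4*5) = 7 + (0 + 20) = 7 + 20 = 27)
K(I, u) = -I*(I + u) (K(I, u) = -I*((I + u) + 0)*4/4 = -I*(I + u)*4/4 = -I*(I + u))
(K(17, v) + (121 - 1*(-48))) + (133 - 1*(-15)) = (-1*17*(17 + 27) + (121 - 1*(-48))) + (133 - 1*(-15)) = (-1*17*44 + (121 + 48)) + (133 + 15) = (-748 + 169) + 148 = -579 + 148 = -431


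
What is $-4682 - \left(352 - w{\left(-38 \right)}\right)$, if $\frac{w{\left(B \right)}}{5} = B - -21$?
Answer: $-5119$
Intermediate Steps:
$w{\left(B \right)} = 105 + 5 B$ ($w{\left(B \right)} = 5 \left(B - -21\right) = 5 \left(B + 21\right) = 5 \left(21 + B\right) = 105 + 5 B$)
$-4682 - \left(352 - w{\left(-38 \right)}\right) = -4682 - \left(352 - \left(105 + 5 \left(-38\right)\right)\right) = -4682 - \left(352 - \left(105 - 190\right)\right) = -4682 - \left(352 - -85\right) = -4682 - \left(352 + 85\right) = -4682 - 437 = -5119$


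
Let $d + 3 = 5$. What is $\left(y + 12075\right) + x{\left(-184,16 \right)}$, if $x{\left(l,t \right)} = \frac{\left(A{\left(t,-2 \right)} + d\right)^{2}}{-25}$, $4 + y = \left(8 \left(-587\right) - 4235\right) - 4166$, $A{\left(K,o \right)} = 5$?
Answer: $- \frac{25699}{25} \approx -1028.0$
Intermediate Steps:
$d = 2$ ($d = -3 + 5 = 2$)
$y = -13101$ ($y = -4 + \left(\left(8 \left(-587\right) - 4235\right) - 4166\right) = -4 - 13097 = -13101$)
$x{\left(l,t \right)} = - \frac{49}{25}$ ($x{\left(l,t \right)} = \frac{\left(5 + 2\right)^{2}}{-25} = 7^{2} \left(- \frac{1}{25}\right) = 49 \left(- \frac{1}{25}\right) = - \frac{49}{25}$)
$\left(y + 12075\right) + x{\left(-184,16 \right)} = \left(-13101 + 12075\right) - \frac{49}{25} = -1026 - \frac{49}{25} = - \frac{25699}{25}$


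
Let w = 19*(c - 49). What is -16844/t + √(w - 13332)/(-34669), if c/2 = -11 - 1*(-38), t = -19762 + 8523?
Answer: 16844/11239 - I*√13237/34669 ≈ 1.4987 - 0.0033186*I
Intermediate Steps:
t = -11239
c = 54 (c = 2*(-11 - 1*(-38)) = 2*(-11 + 38) = 2*27 = 54)
w = 95 (w = 19*(54 - 49) = 19*5 = 95)
-16844/t + √(w - 13332)/(-34669) = -16844/(-11239) + √(95 - 13332)/(-34669) = -16844*(-1/11239) + √(-13237)*(-1/34669) = 16844/11239 + (I*√13237)*(-1/34669) = 16844/11239 - I*√13237/34669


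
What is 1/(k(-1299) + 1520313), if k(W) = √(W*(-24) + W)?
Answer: 506771/770450529364 - √29877/2311351588092 ≈ 6.5768e-7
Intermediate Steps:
k(W) = √23*√(-W) (k(W) = √(-24*W + W) = √(-23*W) = √23*√(-W))
1/(k(-1299) + 1520313) = 1/(√23*√(-1*(-1299)) + 1520313) = 1/(√23*√1299 + 1520313) = 1/(√29877 + 1520313) = 1/(1520313 + √29877)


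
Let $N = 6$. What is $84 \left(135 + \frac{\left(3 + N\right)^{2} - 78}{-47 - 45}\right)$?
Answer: $\frac{260757}{23} \approx 11337.0$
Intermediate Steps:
$84 \left(135 + \frac{\left(3 + N\right)^{2} - 78}{-47 - 45}\right) = 84 \left(135 + \frac{\left(3 + 6\right)^{2} - 78}{-47 - 45}\right) = 84 \left(135 + \frac{9^{2} - 78}{-92}\right) = 84 \left(135 + \left(81 - 78\right) \left(- \frac{1}{92}\right)\right) = 84 \left(135 + 3 \left(- \frac{1}{92}\right)\right) = 84 \left(135 - \frac{3}{92}\right) = 84 \cdot \frac{12417}{92} = \frac{260757}{23}$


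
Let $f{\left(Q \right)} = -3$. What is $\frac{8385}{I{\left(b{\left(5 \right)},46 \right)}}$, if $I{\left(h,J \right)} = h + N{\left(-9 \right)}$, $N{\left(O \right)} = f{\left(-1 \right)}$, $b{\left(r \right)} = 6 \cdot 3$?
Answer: $559$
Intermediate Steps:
$b{\left(r \right)} = 18$
$N{\left(O \right)} = -3$
$I{\left(h,J \right)} = -3 + h$ ($I{\left(h,J \right)} = h - 3 = -3 + h$)
$\frac{8385}{I{\left(b{\left(5 \right)},46 \right)}} = \frac{8385}{-3 + 18} = \frac{8385}{15} = 8385 \cdot \frac{1}{15} = 559$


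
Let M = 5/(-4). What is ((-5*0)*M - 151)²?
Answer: 22801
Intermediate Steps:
M = -5/4 (M = 5*(-¼) = -5/4 ≈ -1.2500)
((-5*0)*M - 151)² = (-5*0*(-5/4) - 151)² = (0*(-5/4) - 151)² = (0 - 151)² = (-151)² = 22801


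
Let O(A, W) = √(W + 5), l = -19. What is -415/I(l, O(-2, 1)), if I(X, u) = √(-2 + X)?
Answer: 415*I*√21/21 ≈ 90.56*I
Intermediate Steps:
O(A, W) = √(5 + W)
-415/I(l, O(-2, 1)) = -415/√(-2 - 19) = -415*(-I*√21/21) = -(-415)*I*√21/21 = 415*I*√21/21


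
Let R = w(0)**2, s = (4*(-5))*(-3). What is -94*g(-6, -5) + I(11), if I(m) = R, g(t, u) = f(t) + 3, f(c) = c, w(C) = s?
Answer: 3882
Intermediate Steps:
s = 60 (s = -20*(-3) = 60)
w(C) = 60
R = 3600 (R = 60**2 = 3600)
g(t, u) = 3 + t (g(t, u) = t + 3 = 3 + t)
I(m) = 3600
-94*g(-6, -5) + I(11) = -94*(3 - 6) + 3600 = -94*(-3) + 3600 = 282 + 3600 = 3882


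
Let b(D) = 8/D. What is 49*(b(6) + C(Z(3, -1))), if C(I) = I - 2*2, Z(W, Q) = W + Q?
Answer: -98/3 ≈ -32.667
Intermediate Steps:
Z(W, Q) = Q + W
C(I) = -4 + I (C(I) = I - 4 = -4 + I)
49*(b(6) + C(Z(3, -1))) = 49*(8/6 + (-4 + (-1 + 3))) = 49*(8*(⅙) + (-4 + 2)) = 49*(4/3 - 2) = 49*(-⅔) = -98/3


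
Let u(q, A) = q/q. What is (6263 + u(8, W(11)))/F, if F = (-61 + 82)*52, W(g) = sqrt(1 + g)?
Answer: 522/91 ≈ 5.7363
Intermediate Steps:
u(q, A) = 1
F = 1092 (F = 21*52 = 1092)
(6263 + u(8, W(11)))/F = (6263 + 1)/1092 = 6264*(1/1092) = 522/91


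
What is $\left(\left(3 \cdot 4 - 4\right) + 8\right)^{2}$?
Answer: $256$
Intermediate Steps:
$\left(\left(3 \cdot 4 - 4\right) + 8\right)^{2} = \left(\left(12 - 4\right) + 8\right)^{2} = \left(8 + 8\right)^{2} = 16^{2} = 256$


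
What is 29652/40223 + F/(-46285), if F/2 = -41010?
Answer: 934306656/372344311 ≈ 2.5093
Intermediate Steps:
F = -82020 (F = 2*(-41010) = -82020)
29652/40223 + F/(-46285) = 29652/40223 - 82020/(-46285) = 29652*(1/40223) - 82020*(-1/46285) = 29652/40223 + 16404/9257 = 934306656/372344311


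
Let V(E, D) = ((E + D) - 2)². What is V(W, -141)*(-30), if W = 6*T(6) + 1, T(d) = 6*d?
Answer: -164280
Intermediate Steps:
W = 217 (W = 6*(6*6) + 1 = 6*36 + 1 = 216 + 1 = 217)
V(E, D) = (-2 + D + E)² (V(E, D) = ((D + E) - 2)² = (-2 + D + E)²)
V(W, -141)*(-30) = (-2 - 141 + 217)²*(-30) = 74²*(-30) = 5476*(-30) = -164280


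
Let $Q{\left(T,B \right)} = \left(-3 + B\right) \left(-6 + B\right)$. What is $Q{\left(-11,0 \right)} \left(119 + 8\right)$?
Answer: $2286$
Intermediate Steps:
$Q{\left(T,B \right)} = \left(-6 + B\right) \left(-3 + B\right)$
$Q{\left(-11,0 \right)} \left(119 + 8\right) = \left(18 + 0^{2} - 0\right) \left(119 + 8\right) = \left(18 + 0 + 0\right) 127 = 18 \cdot 127 = 2286$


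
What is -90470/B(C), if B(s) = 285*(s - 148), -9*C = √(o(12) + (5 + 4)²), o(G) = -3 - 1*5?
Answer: 72303624/33708869 - 54282*√73/33708869 ≈ 2.1312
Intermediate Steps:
o(G) = -8 (o(G) = -3 - 5 = -8)
C = -√73/9 (C = -√(-8 + (5 + 4)²)/9 = -√(-8 + 9²)/9 = -√(-8 + 81)/9 = -√73/9 ≈ -0.94933)
B(s) = -42180 + 285*s (B(s) = 285*(-148 + s) = -42180 + 285*s)
-90470/B(C) = -90470/(-42180 + 285*(-√73/9)) = -90470/(-42180 - 95*√73/3)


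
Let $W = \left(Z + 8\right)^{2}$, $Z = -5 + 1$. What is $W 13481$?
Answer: $215696$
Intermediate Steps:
$Z = -4$
$W = 16$ ($W = \left(-4 + 8\right)^{2} = 4^{2} = 16$)
$W 13481 = 16 \cdot 13481 = 215696$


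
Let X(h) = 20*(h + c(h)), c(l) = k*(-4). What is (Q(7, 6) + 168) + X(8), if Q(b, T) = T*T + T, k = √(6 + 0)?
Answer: 370 - 80*√6 ≈ 174.04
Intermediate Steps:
k = √6 ≈ 2.4495
Q(b, T) = T + T² (Q(b, T) = T² + T = T + T²)
c(l) = -4*√6 (c(l) = √6*(-4) = -4*√6)
X(h) = -80*√6 + 20*h (X(h) = 20*(h - 4*√6) = -80*√6 + 20*h)
(Q(7, 6) + 168) + X(8) = (6*(1 + 6) + 168) + (-80*√6 + 20*8) = (6*7 + 168) + (-80*√6 + 160) = (42 + 168) + (160 - 80*√6) = 210 + (160 - 80*√6) = 370 - 80*√6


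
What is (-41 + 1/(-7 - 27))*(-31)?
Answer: 43245/34 ≈ 1271.9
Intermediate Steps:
(-41 + 1/(-7 - 27))*(-31) = (-41 + 1/(-34))*(-31) = (-41 - 1/34)*(-31) = -1395/34*(-31) = 43245/34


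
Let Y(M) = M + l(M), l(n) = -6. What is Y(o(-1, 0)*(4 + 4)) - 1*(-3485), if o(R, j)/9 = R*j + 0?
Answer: 3479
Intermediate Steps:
o(R, j) = 9*R*j (o(R, j) = 9*(R*j + 0) = 9*(R*j) = 9*R*j)
Y(M) = -6 + M (Y(M) = M - 6 = -6 + M)
Y(o(-1, 0)*(4 + 4)) - 1*(-3485) = (-6 + (9*(-1)*0)*(4 + 4)) - 1*(-3485) = (-6 + 0*8) + 3485 = (-6 + 0) + 3485 = -6 + 3485 = 3479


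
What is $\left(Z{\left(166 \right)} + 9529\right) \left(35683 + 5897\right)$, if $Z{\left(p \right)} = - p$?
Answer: $389313540$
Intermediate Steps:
$\left(Z{\left(166 \right)} + 9529\right) \left(35683 + 5897\right) = \left(\left(-1\right) 166 + 9529\right) \left(35683 + 5897\right) = \left(-166 + 9529\right) 41580 = 9363 \cdot 41580 = 389313540$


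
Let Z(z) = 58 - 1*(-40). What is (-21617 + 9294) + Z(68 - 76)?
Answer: -12225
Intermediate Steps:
Z(z) = 98 (Z(z) = 58 + 40 = 98)
(-21617 + 9294) + Z(68 - 76) = (-21617 + 9294) + 98 = -12323 + 98 = -12225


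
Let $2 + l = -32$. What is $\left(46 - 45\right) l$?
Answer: $-34$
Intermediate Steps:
$l = -34$ ($l = -2 - 32 = -34$)
$\left(46 - 45\right) l = \left(46 - 45\right) \left(-34\right) = 1 \left(-34\right) = -34$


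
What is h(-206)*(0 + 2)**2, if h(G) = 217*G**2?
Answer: 36834448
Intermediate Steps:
h(-206)*(0 + 2)**2 = (217*(-206)**2)*(0 + 2)**2 = (217*42436)*2**2 = 9208612*4 = 36834448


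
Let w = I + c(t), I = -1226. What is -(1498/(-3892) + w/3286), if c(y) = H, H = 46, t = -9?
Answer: 339821/456754 ≈ 0.74399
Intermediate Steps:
c(y) = 46
w = -1180 (w = -1226 + 46 = -1180)
-(1498/(-3892) + w/3286) = -(1498/(-3892) - 1180/3286) = -(1498*(-1/3892) - 1180*1/3286) = -(-107/278 - 590/1643) = -1*(-339821/456754) = 339821/456754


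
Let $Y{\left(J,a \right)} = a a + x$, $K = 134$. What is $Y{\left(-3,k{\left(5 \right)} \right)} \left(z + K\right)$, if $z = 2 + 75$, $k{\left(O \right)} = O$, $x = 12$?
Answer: $7807$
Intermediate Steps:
$z = 77$
$Y{\left(J,a \right)} = 12 + a^{2}$ ($Y{\left(J,a \right)} = a a + 12 = a^{2} + 12 = 12 + a^{2}$)
$Y{\left(-3,k{\left(5 \right)} \right)} \left(z + K\right) = \left(12 + 5^{2}\right) \left(77 + 134\right) = \left(12 + 25\right) 211 = 37 \cdot 211 = 7807$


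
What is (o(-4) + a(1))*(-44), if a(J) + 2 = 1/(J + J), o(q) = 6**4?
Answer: -56958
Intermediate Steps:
o(q) = 1296
a(J) = -2 + 1/(2*J) (a(J) = -2 + 1/(J + J) = -2 + 1/(2*J))
(o(-4) + a(1))*(-44) = (1296 + (-2 + (1/2)/1))*(-44) = (1296 + (-2 + (1/2)*1))*(-44) = (1296 + (-2 + 1/2))*(-44) = (1296 - 3/2)*(-44) = (2589/2)*(-44) = -56958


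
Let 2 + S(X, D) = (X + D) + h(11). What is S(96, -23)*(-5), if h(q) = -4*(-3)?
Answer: -415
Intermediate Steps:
h(q) = 12
S(X, D) = 10 + D + X (S(X, D) = -2 + ((X + D) + 12) = -2 + ((D + X) + 12) = -2 + (12 + D + X) = 10 + D + X)
S(96, -23)*(-5) = (10 - 23 + 96)*(-5) = 83*(-5) = -415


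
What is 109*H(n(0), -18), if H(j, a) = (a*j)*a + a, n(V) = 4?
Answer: 139302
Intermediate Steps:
H(j, a) = a + j*a² (H(j, a) = j*a² + a = a + j*a²)
109*H(n(0), -18) = 109*(-18*(1 - 18*4)) = 109*(-18*(1 - 72)) = 109*(-18*(-71)) = 109*1278 = 139302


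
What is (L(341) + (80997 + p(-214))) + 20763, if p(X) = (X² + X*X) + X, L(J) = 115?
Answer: 193253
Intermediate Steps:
p(X) = X + 2*X² (p(X) = (X² + X²) + X = 2*X² + X = X + 2*X²)
(L(341) + (80997 + p(-214))) + 20763 = (115 + (80997 - 214*(1 + 2*(-214)))) + 20763 = (115 + (80997 - 214*(1 - 428))) + 20763 = (115 + (80997 - 214*(-427))) + 20763 = (115 + (80997 + 91378)) + 20763 = (115 + 172375) + 20763 = 172490 + 20763 = 193253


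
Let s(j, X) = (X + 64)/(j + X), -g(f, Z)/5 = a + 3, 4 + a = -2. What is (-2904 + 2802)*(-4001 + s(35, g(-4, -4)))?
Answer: 10198521/25 ≈ 4.0794e+5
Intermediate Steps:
a = -6 (a = -4 - 2 = -6)
g(f, Z) = 15 (g(f, Z) = -5*(-6 + 3) = -5*(-3) = 15)
s(j, X) = (64 + X)/(X + j)
(-2904 + 2802)*(-4001 + s(35, g(-4, -4))) = (-2904 + 2802)*(-4001 + (64 + 15)/(15 + 35)) = -102*(-4001 + 79/50) = -102*(-199971/50) = 10198521/25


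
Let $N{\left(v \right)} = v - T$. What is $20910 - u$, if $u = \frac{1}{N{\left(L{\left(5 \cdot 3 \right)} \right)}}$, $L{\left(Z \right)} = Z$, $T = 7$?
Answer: $\frac{167279}{8} \approx 20910.0$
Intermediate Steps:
$N{\left(v \right)} = -7 + v$ ($N{\left(v \right)} = v - 7 = -7 + v$)
$u = \frac{1}{8}$ ($u = \frac{1}{-7 + 5 \cdot 3} = \frac{1}{-7 + 15} = \frac{1}{8} \approx 0.125$)
$20910 - u = 20910 - \frac{1}{8} = \frac{167279}{8}$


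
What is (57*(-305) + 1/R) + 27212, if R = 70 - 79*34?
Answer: 25707431/2616 ≈ 9827.0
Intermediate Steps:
R = -2616 (R = 70 - 2686 = -2616)
(57*(-305) + 1/R) + 27212 = (57*(-305) + 1/(-2616)) + 27212 = (-17385 - 1/2616) + 27212 = -45479161/2616 + 27212 = 25707431/2616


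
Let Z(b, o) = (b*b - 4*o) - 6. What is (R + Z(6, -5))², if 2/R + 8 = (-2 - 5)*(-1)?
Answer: 2304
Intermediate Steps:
Z(b, o) = -6 + b² - 4*o (Z(b, o) = (b² - 4*o) - 6 = -6 + b² - 4*o)
R = -2 (R = 2/(-8 + (-2 - 5)*(-1)) = 2/(-8 - 7*(-1)) = 2/(-8 + 7) = 2/(-1) = 2*(-1) = -2)
(R + Z(6, -5))² = (-2 + (-6 + 6² - 4*(-5)))² = (-2 + (-6 + 36 + 20))² = (-2 + 50)² = 48² = 2304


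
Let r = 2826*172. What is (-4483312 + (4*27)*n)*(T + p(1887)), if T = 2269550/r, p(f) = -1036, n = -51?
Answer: 281281267918805/60759 ≈ 4.6295e+9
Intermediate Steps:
r = 486072
T = 1134775/243036 (T = 2269550/486072 = 2269550*(1/486072) = 1134775/243036 ≈ 4.6692)
(-4483312 + (4*27)*n)*(T + p(1887)) = (-4483312 + (4*27)*(-51))*(1134775/243036 - 1036) = (-4483312 + 108*(-51))*(-250650521/243036) = (-4483312 - 5508)*(-250650521/243036) = -4488820*(-250650521/243036) = 281281267918805/60759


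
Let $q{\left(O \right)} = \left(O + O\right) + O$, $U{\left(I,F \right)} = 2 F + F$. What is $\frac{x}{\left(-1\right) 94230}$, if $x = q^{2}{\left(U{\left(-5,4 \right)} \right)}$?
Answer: $- \frac{24}{1745} \approx -0.013754$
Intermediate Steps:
$U{\left(I,F \right)} = 3 F$
$q{\left(O \right)} = 3 O$ ($q{\left(O \right)} = 2 O + O = 3 O$)
$x = 1296$ ($x = \left(3 \cdot 3 \cdot 4\right)^{2} = \left(3 \cdot 12\right)^{2} = 36^{2} = 1296$)
$\frac{x}{\left(-1\right) 94230} = \frac{1296}{\left(-1\right) 94230} = \frac{1296}{-94230} = 1296 \left(- \frac{1}{94230}\right) = - \frac{24}{1745}$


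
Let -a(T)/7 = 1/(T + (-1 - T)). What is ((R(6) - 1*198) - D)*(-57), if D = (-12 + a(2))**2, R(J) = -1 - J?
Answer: 13110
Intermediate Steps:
a(T) = 7 (a(T) = -7/(T + (-1 - T)) = -7/(-1) = -7*(-1) = 7)
D = 25 (D = (-12 + 7)**2 = (-5)**2 = 25)
((R(6) - 1*198) - D)*(-57) = (((-1 - 1*6) - 1*198) - 1*25)*(-57) = (((-1 - 6) - 198) - 25)*(-57) = ((-7 - 198) - 25)*(-57) = (-205 - 25)*(-57) = -230*(-57) = 13110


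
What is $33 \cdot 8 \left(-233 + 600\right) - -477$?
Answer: $97365$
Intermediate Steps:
$33 \cdot 8 \left(-233 + 600\right) - -477 = 264 \cdot 367 + \left(-227 + 704\right) = 96888 + 477 = 97365$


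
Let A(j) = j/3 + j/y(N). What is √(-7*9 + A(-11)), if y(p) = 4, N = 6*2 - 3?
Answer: 7*I*√51/6 ≈ 8.3317*I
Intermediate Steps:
N = 9 (N = 12 - 3 = 9)
A(j) = 7*j/12 (A(j) = j/3 + j/4 = 7*j/12)
√(-7*9 + A(-11)) = √(-7*9 + (7/12)*(-11)) = √(-63 - 77/12) = √(-833/12) = 7*I*√51/6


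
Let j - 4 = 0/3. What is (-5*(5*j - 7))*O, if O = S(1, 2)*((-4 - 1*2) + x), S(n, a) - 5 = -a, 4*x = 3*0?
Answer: 1170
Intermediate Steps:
x = 0 (x = (3*0)/4 = (¼)*0 = 0)
j = 4 (j = 4 + 0/3 = 4 + 0*(⅓) = 4 + 0 = 4)
S(n, a) = 5 - a
O = -18 (O = (5 - 1*2)*((-4 - 1*2) + 0) = (5 - 2)*((-4 - 2) + 0) = 3*(-6 + 0) = 3*(-6) = -18)
(-5*(5*j - 7))*O = -5*(5*4 - 7)*(-18) = -5*(20 - 7)*(-18) = -5*13*(-18) = -65*(-18) = 1170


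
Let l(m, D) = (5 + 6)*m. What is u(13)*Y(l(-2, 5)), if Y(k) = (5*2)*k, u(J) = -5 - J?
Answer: 3960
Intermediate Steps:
l(m, D) = 11*m
Y(k) = 10*k
u(13)*Y(l(-2, 5)) = (-5 - 1*13)*(10*(11*(-2))) = (-5 - 13)*(10*(-22)) = -18*(-220) = 3960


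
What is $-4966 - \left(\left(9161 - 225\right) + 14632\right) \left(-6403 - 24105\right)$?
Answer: $719007578$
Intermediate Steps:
$-4966 - \left(\left(9161 - 225\right) + 14632\right) \left(-6403 - 24105\right) = -4966 - \left(\left(9161 - 225\right) + 14632\right) \left(-30508\right) = -4966 - \left(8936 + 14632\right) \left(-30508\right) = -4966 - 23568 \left(-30508\right) = -4966 - -719012544 = -4966 + 719012544 = 719007578$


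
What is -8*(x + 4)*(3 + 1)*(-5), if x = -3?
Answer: 160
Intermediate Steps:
-8*(x + 4)*(3 + 1)*(-5) = -8*(-3 + 4)*(3 + 1)*(-5) = -8*4*(-5) = -32*(-5) = 160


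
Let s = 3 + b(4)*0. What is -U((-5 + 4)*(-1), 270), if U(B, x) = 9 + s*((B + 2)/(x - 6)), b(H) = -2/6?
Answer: -795/88 ≈ -9.0341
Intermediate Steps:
b(H) = -⅓ (b(H) = -2*⅙ = -⅓)
s = 3 (s = 3 - ⅓*0 = 3 + 0 = 3)
U(B, x) = 9 + 3*(2 + B)/(-6 + x) (U(B, x) = 9 + 3*((B + 2)/(x - 6)) = 9 + 3*((2 + B)/(-6 + x)) = 9 + 3*(2 + B)/(-6 + x))
-U((-5 + 4)*(-1), 270) = -3*(-16 + (-5 + 4)*(-1) + 3*270)/(-6 + 270) = -3*(-16 - 1*(-1) + 810)/264 = -3*(-16 + 1 + 810)/264 = -3*795/264 = -1*795/88 = -795/88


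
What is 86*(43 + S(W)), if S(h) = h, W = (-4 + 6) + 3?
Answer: 4128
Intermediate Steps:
W = 5 (W = 2 + 3 = 5)
86*(43 + S(W)) = 86*(43 + 5) = 86*48 = 4128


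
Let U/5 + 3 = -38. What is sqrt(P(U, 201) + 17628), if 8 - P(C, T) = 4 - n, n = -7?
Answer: 5*sqrt(705) ≈ 132.76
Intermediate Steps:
U = -205 (U = -15 + 5*(-38) = -15 - 190 = -205)
P(C, T) = -3 (P(C, T) = 8 - (4 - 1*(-7)) = 8 - (4 + 7) = 8 - 1*11 = 8 - 11 = -3)
sqrt(P(U, 201) + 17628) = sqrt(-3 + 17628) = sqrt(17625) = 5*sqrt(705)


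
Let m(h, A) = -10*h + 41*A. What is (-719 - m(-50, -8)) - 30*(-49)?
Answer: 579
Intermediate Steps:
(-719 - m(-50, -8)) - 30*(-49) = (-719 - (-10*(-50) + 41*(-8))) - 30*(-49) = (-719 - (500 - 328)) + 1470 = (-719 - 1*172) + 1470 = (-719 - 172) + 1470 = -891 + 1470 = 579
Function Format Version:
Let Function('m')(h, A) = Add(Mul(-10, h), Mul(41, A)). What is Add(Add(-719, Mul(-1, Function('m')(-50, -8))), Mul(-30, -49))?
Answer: 579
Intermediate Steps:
Add(Add(-719, Mul(-1, Function('m')(-50, -8))), Mul(-30, -49)) = Add(Add(-719, Mul(-1, Add(Mul(-10, -50), Mul(41, -8)))), Mul(-30, -49)) = Add(Add(-719, Mul(-1, Add(500, -328))), 1470) = Add(Add(-719, Mul(-1, 172)), 1470) = Add(Add(-719, -172), 1470) = Add(-891, 1470) = 579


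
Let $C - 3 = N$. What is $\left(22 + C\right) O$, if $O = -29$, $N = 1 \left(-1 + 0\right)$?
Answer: $-696$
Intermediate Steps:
$N = -1$ ($N = 1 \left(-1\right) = -1$)
$C = 2$ ($C = 3 - 1 = 2$)
$\left(22 + C\right) O = \left(22 + 2\right) \left(-29\right) = 24 \left(-29\right) = -696$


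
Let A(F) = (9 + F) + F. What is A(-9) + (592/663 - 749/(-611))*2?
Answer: -148403/31161 ≈ -4.7625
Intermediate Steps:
A(F) = 9 + 2*F
A(-9) + (592/663 - 749/(-611))*2 = (9 + 2*(-9)) + (592/663 - 749/(-611))*2 = (9 - 18) + (592*(1/663) - 749*(-1/611))*2 = -9 + (592/663 + 749/611)*2 = -9 + (66023/31161)*2 = -9 + 132046/31161 = -148403/31161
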